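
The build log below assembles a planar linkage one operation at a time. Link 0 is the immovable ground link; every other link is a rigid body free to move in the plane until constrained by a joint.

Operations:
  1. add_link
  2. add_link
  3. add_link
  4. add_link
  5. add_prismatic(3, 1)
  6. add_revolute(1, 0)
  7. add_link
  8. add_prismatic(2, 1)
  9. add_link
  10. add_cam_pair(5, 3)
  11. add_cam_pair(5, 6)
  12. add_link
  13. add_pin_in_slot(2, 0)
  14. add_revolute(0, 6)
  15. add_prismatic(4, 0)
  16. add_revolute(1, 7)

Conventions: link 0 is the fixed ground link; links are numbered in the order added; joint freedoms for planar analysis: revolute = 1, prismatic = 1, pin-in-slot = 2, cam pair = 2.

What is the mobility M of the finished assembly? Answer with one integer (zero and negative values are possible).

ground; <1,0,0>
#1 <2,0,0>
#2 <3,0,0>
#3 <4,0,0>
#4 <5,0,0>
P:3↔1 J1 <5,1,0>
R:1↔0 J1 <5,2,0>
#5 <6,2,0>
P:2↔1 J1 <6,3,0>
#6 <7,3,0>
C:5↔3 J2 <7,3,1>
C:5↔6 J2 <7,3,2>
#7 <8,3,2>
PS:2↔0 J2 <8,3,3>
R:0↔6 J1 <8,4,3>
P:4↔0 J1 <8,5,3>
R:1↔7 J1 <8,6,3>
3×7 − 2×6 − 1×3 = 6

M = 6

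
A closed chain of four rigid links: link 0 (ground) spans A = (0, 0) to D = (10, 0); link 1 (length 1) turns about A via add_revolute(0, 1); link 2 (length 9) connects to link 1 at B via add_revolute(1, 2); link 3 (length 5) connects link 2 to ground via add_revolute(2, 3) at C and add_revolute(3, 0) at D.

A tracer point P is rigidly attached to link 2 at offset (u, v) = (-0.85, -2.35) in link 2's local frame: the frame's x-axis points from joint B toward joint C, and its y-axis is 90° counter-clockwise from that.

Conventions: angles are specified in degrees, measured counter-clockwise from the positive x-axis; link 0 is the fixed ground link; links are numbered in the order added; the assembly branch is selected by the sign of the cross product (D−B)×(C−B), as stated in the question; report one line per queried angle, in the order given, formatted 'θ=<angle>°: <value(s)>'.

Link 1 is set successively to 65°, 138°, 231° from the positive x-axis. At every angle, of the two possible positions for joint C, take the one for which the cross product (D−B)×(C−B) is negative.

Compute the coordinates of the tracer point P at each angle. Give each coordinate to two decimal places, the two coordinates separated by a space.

A=(0,0), D=(10.00,0)
θ=65°: B = A + 1.00·(cos65°, sin65°) = (0.4226, 0.9063)
θ=65°: |BD| = 9.6202
θ=65°: circle(B,9.00) ∩ circle(D,5.00): a=7.7206, h=4.6251
θ=65°:   candidates: C₊=(8.5446,4.7835) cross=44.494; C₋=(7.6732,-4.4256) cross=-44.494
θ=65°:   branch - wants cross < 0 → take C=(7.6732,-4.4256) (cross=-44.494)
θ=65°: ex = (C−B)/|BC| = (0.8056,-0.5924); ey = (0.5924,0.8056)
θ=65°: P = B + -0.85·ex + -2.35·ey = (-1.6544,-0.4833)
θ=138°: B = A + 1.00·(cos138°, sin138°) = (-0.7431, 0.6691)
θ=138°: |BD| = 10.7640
θ=138°: circle(B,9.00) ∩ circle(D,5.00): a=7.9833, h=4.1554
θ=138°:   candidates: C₊=(7.4830,4.3203) cross=44.729; C₋=(6.9664,-3.9745) cross=-44.729
θ=138°:   branch - wants cross < 0 → take C=(6.9664,-3.9745) (cross=-44.729)
θ=138°: ex = (C−B)/|BC| = (0.8566,-0.5160); ey = (0.5160,0.8566)
θ=138°: P = B + -0.85·ex + -2.35·ey = (-2.6838,-0.9053)
θ=231°: B = A + 1.00·(cos231°, sin231°) = (-0.6293, -0.7771)
θ=231°: |BD| = 10.6577
θ=231°: circle(B,9.00) ∩ circle(D,5.00): a=7.9561, h=4.2073
θ=231°:   candidates: C₊=(6.9988,3.9991) cross=44.840; C₋=(7.6123,-4.3931) cross=-44.840
θ=231°:   branch - wants cross < 0 → take C=(7.6123,-4.3931) (cross=-44.840)
θ=231°: ex = (C−B)/|BC| = (0.9157,-0.4018); ey = (0.4018,0.9157)
θ=231°: P = B + -0.85·ex + -2.35·ey = (-2.3519,-2.5876)

θ=65°: -1.65 -0.48
θ=138°: -2.68 -0.91
θ=231°: -2.35 -2.59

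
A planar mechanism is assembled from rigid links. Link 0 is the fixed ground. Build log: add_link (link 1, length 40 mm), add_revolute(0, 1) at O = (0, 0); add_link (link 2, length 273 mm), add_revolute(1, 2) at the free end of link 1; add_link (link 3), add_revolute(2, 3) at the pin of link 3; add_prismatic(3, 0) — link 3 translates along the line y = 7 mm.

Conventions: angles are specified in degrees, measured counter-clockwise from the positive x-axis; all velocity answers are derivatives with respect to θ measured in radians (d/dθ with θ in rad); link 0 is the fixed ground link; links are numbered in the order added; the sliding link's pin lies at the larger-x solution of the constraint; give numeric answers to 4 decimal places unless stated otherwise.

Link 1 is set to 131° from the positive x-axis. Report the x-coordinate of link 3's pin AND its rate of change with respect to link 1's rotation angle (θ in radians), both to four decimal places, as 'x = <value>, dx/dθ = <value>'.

geometry: r = 40 mm, L = 273 mm, e = 7 mm
crank pin P = (r cos θ, r sin θ) = (-26.242361, 30.188383)
h = r sin θ − e = 30.188383 − 7 = 23.188383
x = r cos θ + √(L² − h²) = -26.242361 + 272.013417 = 245.771056
dx/dθ = −r sin θ − h·r cos θ/√(L² − h²) (θ in radians; h = 23.188383) = -27.951295

x = 245.7711, dx/dθ = -27.9513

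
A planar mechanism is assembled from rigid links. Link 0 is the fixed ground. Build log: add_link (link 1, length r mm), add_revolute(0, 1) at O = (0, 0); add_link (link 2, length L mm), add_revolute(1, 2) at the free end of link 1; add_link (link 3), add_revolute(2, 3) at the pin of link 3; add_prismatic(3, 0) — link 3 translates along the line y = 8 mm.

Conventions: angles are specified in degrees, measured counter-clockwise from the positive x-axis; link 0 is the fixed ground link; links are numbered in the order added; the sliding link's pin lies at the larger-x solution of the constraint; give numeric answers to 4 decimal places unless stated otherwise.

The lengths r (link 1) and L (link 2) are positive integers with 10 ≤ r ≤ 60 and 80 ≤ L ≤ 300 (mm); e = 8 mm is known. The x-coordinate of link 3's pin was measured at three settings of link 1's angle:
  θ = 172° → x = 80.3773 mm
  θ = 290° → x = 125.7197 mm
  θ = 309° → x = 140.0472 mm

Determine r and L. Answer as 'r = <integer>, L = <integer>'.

constraint per measurement: (x − r cos θ)² + (r sin θ − e)² = L²
subtracting the θ₁ and θ₂ equations cancels the r² and L² terms:
r = (x₁² − x₂²) / (2[(x₁cos θ₁ + e sin θ₁) − (x₂cos θ₂ + e sin θ₂)]) = 40.9999 → r = 41
L² = (x₁ − r cos θ₁)² + (r sin θ₁ − e)² = 14641.0088 → L = 121.0000 → L = 121
check at θ₃=309°: x = 140.0472 (printed 140.0472) ✓

r = 41, L = 121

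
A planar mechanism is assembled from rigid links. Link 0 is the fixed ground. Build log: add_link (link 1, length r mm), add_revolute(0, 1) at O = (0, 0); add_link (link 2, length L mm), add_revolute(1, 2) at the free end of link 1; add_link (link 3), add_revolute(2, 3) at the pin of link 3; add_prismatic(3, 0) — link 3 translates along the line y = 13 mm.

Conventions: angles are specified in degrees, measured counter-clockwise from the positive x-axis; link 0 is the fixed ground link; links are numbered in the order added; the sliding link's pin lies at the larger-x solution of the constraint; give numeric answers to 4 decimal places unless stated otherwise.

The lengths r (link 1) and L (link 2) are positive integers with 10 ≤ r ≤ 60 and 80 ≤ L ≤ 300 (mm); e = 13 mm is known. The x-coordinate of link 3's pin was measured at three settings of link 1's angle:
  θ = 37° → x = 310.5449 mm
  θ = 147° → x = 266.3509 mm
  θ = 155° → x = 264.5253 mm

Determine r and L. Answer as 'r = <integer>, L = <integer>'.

constraint per measurement: (x − r cos θ)² + (r sin θ − e)² = L²
subtracting the θ₁ and θ₂ equations cancels the r² and L² terms:
r = (x₁² − x₂²) / (2[(x₁cos θ₁ + e sin θ₁) − (x₂cos θ₂ + e sin θ₂)]) = 27.0000 → r = 27
L² = (x₁ − r cos θ₁)² + (r sin θ₁ − e)² = 83521.0028 → L = 289.0000 → L = 289
check at θ₃=155°: x = 264.5253 (printed 264.5253) ✓

r = 27, L = 289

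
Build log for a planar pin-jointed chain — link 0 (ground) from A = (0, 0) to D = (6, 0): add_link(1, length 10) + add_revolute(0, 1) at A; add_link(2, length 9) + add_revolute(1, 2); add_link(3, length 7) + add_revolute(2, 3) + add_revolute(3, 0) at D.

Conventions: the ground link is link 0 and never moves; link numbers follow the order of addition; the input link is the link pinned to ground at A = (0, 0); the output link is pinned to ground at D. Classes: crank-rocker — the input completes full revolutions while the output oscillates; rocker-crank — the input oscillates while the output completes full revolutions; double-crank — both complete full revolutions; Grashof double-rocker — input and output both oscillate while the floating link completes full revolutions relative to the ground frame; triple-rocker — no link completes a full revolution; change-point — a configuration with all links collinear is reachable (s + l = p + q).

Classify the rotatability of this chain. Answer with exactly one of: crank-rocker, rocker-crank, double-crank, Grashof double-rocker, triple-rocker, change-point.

lengths: ground=6, input=10, coupler=9, output=7
sorted: s=6 (shortest), l=10 (longest), p+q=16
s + l = 16 vs p + q = 16
s + l = p + q → change-point (collinear configuration reachable)

change-point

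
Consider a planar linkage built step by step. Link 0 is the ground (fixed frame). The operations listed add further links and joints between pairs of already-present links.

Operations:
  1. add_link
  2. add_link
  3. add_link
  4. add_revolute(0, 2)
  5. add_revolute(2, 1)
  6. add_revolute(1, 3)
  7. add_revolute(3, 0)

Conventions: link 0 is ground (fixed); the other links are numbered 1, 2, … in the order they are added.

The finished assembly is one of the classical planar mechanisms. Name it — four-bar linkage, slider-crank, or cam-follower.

links: 4 (incl. ground); joints: 4 revolute, 0 prismatic, 0 higher (cam) pair, forming one closed loop
4 links in a single 4R loop → four-bar linkage

four-bar linkage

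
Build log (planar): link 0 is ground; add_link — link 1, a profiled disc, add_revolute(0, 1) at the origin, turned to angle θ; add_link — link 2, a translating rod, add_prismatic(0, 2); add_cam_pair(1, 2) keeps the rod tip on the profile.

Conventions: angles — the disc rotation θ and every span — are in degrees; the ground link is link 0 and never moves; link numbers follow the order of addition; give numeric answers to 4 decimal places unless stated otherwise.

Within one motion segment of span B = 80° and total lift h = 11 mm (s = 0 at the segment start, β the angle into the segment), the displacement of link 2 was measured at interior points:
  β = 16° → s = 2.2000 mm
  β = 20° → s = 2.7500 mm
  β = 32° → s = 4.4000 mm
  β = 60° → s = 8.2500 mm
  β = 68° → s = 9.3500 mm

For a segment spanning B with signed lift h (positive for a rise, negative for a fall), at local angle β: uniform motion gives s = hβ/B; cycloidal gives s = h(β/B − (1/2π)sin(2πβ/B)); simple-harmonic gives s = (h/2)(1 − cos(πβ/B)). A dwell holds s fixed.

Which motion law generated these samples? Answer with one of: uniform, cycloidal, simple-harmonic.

candidates at β/B = r: uniform s = h·r (linear in β); cycloidal s = h·(r − sin(2πr)/(2π)); simple-harmonic s = (h/2)(1 − cos(πr))
β=16°: printed 2.2000 | uniform 2.2000, cycloidal 0.5350, simple-harmonic 1.0504
β=20°: printed 2.7500 | uniform 2.7500, cycloidal 0.9993, simple-harmonic 1.6109
β=32°: printed 4.4000 | uniform 4.4000, cycloidal 3.3710, simple-harmonic 3.8004
β=60°: printed 8.2500 | uniform 8.2500, cycloidal 10.0007, simple-harmonic 9.3891
β=68°: printed 9.3500 | uniform 9.3500, cycloidal 10.7663, simple-harmonic 10.4005
only one law matches every sample → uniform

uniform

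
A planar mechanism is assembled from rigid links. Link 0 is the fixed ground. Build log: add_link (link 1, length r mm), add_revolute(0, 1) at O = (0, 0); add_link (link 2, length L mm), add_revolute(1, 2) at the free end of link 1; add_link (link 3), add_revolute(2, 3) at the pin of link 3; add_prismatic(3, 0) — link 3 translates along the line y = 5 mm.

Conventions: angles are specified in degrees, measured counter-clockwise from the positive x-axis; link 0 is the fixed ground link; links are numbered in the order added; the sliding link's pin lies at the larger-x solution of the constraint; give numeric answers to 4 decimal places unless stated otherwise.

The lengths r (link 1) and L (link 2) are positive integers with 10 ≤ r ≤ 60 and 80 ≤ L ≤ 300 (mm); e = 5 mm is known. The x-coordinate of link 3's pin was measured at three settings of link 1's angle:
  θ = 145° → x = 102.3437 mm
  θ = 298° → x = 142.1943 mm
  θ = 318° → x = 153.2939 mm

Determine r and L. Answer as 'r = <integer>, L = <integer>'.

constraint per measurement: (x − r cos θ)² + (r sin θ − e)² = L²
subtracting the θ₁ and θ₂ equations cancels the r² and L² terms:
r = (x₁² − x₂²) / (2[(x₁cos θ₁ + e sin θ₁) − (x₂cos θ₂ + e sin θ₂)]) = 34.0000 → r = 34
L² = (x₁ − r cos θ₁)² + (r sin θ₁ − e)² = 17161.0004 → L = 131.0000 → L = 131
check at θ₃=318°: x = 153.2939 (printed 153.2939) ✓

r = 34, L = 131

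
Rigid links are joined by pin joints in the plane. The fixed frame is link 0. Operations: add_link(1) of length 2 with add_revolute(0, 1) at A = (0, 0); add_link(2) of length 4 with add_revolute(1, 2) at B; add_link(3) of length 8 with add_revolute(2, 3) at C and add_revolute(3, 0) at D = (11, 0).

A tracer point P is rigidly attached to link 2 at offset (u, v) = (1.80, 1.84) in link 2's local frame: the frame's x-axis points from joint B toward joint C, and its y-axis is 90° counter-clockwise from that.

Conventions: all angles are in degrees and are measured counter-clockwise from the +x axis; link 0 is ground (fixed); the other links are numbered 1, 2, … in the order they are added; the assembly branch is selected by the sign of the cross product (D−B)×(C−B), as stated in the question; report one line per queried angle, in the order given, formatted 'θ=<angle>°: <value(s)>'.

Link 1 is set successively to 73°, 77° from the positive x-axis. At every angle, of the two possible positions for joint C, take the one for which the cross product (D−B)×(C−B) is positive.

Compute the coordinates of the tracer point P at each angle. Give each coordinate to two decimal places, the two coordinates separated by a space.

A=(0,0), D=(11.00,0)
θ=73°: B = A + 2.00·(cos73°, sin73°) = (0.5847, 1.9126)
θ=73°: |BD| = 10.5894
θ=73°: circle(B,4.00) ∩ circle(D,8.00): a=3.0283, h=2.6133
θ=73°:   candidates: C₊=(4.0352,3.9360) cross=27.674; C₋=(3.0912,-1.2047) cross=-27.674
θ=73°:   branch + wants cross > 0 → take C=(4.0352,3.9360) (cross=27.674)
θ=73°: ex = (C−B)/|BC| = (0.8626,0.5058); ey = (-0.5058,0.8626)
θ=73°: P = B + 1.80·ex + 1.84·ey = (1.2067,4.4104)
θ=77°: B = A + 2.00·(cos77°, sin77°) = (0.4499, 1.9487)
θ=77°: |BD| = 10.7286
θ=77°: circle(B,4.00) ∩ circle(D,8.00): a=3.1273, h=2.4940
θ=77°:   candidates: C₊=(3.9782,3.8332) cross=26.757; C₋=(3.0721,-1.0718) cross=-26.757
θ=77°:   branch + wants cross > 0 → take C=(3.9782,3.8332) (cross=26.757)
θ=77°: ex = (C−B)/|BC| = (0.8821,0.4711); ey = (-0.4711,0.8821)
θ=77°: P = B + 1.80·ex + 1.84·ey = (1.1707,4.4198)

θ=73°: 1.21 4.41
θ=77°: 1.17 4.42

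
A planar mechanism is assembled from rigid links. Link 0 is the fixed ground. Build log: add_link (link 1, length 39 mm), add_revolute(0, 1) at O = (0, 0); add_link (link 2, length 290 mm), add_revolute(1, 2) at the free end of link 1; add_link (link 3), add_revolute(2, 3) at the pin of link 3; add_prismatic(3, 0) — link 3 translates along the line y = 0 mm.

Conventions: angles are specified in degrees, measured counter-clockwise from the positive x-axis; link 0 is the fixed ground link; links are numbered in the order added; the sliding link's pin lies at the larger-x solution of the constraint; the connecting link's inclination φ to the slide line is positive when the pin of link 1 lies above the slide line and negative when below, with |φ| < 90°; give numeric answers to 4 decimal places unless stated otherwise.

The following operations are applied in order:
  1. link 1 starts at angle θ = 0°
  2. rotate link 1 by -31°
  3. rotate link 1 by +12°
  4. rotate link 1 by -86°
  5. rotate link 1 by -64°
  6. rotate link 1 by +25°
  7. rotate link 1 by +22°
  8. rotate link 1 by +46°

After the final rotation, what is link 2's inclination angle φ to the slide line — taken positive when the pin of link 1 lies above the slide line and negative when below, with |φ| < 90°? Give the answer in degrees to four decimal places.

geometry: r = 39 mm, L = 290 mm, e = 0 mm; θ starts at 0°
rotate link 1 by -31°: θ ← 0° -31° = -31°
rotate link 1 by +12°: θ ← -31° +12° = -19°
rotate link 1 by -86°: θ ← -19° -86° = -105°
rotate link 1 by -64°: θ ← -105° -64° = -169°
rotate link 1 by +25°: θ ← -169° +25° = -144°
rotate link 1 by +22°: θ ← -144° +22° = -122°
rotate link 1 by +46°: θ ← -122° +46° = -76°
h = r sin θ − e = -37.841533 − 0 = -37.841533
sin φ = h / L = -37.841533 / 290 = -0.13048805
φ = arcsin(-0.13048805) = -7.497796°

-7.4978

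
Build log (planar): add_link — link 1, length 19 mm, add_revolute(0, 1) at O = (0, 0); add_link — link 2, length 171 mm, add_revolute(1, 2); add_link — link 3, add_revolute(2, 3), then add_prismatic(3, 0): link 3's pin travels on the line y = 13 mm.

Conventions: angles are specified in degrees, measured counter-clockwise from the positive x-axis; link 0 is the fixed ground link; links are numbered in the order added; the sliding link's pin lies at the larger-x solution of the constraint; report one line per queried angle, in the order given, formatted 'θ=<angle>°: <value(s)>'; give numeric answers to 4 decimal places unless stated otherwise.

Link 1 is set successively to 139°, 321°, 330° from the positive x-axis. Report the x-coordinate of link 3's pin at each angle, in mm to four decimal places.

geometry: r = 19 mm, L = 171 mm, e = 13 mm
θ=139°: crank pin P = (r cos θ, r sin θ) = (-14.339482, 12.465122)
θ=139°: h = r sin θ − e = 12.465122 − 13 = -0.534878
θ=139°: x = r cos θ + √(L² − h²) = -14.339482 + 170.999163 = 156.659681
θ=321°: crank pin P = (r cos θ, r sin θ) = (14.765773, -11.957087)
θ=321°: h = r sin θ − e = -11.957087 − 13 = -24.957087
θ=321°: x = r cos θ + √(L² − h²) = 14.765773 + 169.168980 = 183.934753
θ=330°: crank pin P = (r cos θ, r sin θ) = (16.454483, -9.500000)
θ=330°: h = r sin θ − e = -9.500000 − 13 = -22.500000
θ=330°: x = r cos θ + √(L² − h²) = 16.454483 + 169.513274 = 185.967756

θ=139°: 156.6597
θ=321°: 183.9348
θ=330°: 185.9678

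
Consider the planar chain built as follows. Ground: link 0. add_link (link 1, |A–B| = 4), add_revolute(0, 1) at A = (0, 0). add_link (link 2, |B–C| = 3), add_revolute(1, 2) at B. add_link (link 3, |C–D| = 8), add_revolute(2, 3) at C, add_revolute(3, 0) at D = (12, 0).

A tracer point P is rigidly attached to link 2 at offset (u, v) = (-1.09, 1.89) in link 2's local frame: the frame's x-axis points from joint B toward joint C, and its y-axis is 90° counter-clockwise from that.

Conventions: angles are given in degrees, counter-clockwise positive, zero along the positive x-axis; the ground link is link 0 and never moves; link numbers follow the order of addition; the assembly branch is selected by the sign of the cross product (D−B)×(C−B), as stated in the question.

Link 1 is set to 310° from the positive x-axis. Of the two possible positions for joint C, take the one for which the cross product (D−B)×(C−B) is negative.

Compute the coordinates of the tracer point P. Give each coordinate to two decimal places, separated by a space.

A=(0,0), D=(12.00,0)
B = A + 4.00·(cos310°, sin310°) = (2.5712, -3.0642)
|BD| = 9.9143
circle(B,3.00) ∩ circle(D,8.00): a=2.1833, h=2.0574
  candidates: C₊=(4.0117,-0.4327) cross=20.398; C₋=(5.2835,-4.3461) cross=-20.398
  branch - wants cross < 0 → take C=(5.2835,-4.3461) (cross=-20.398)
ex = (C−B)/|BC| = (0.9041,-0.4273); ey = (0.4273,0.9041)
P = B + -1.09·ex + 1.89·ey = (2.3933,-0.8897)

2.39 -0.89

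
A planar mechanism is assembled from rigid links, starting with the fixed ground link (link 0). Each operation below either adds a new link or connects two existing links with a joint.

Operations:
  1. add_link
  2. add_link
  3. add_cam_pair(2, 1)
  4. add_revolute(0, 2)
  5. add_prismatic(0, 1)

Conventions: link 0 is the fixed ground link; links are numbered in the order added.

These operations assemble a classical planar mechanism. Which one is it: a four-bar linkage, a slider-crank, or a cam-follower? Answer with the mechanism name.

links: 3 (incl. ground); joints: 1 revolute, 1 prismatic, 1 higher (cam) pair, forming one closed loop
3 links, revolute + prismatic + higher pair in one loop → cam-follower

cam-follower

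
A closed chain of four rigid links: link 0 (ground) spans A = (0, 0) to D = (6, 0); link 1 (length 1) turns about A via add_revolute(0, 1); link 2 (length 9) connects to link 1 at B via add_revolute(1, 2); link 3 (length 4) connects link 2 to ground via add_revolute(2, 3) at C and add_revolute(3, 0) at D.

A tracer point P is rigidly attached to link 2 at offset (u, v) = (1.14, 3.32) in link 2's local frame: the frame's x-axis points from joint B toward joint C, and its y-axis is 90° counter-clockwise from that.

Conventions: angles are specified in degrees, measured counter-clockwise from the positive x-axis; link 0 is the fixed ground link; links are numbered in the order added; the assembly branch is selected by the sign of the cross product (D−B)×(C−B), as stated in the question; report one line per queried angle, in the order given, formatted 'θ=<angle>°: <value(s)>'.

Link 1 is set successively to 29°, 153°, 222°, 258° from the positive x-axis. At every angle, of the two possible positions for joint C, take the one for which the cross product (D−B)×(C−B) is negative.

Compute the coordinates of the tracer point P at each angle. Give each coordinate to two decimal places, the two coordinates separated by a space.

A=(0,0), D=(6.00,0)
θ=29°: B = A + 1.00·(cos29°, sin29°) = (0.8746, 0.4848)
θ=29°: |BD| = 5.1483
θ=29°: circle(B,9.00) ∩ circle(D,4.00): a=8.8869, h=1.4221
θ=29°:   candidates: C₊=(9.8560,1.0637) cross=7.321; C₋=(9.5882,-1.7678) cross=-7.321
θ=29°:   branch - wants cross < 0 → take C=(9.5882,-1.7678) (cross=-7.321)
θ=29°: ex = (C−B)/|BC| = (0.9682,-0.2503); ey = (0.2503,0.9682)
θ=29°: P = B + 1.14·ex + 3.32·ey = (2.8093,3.4138)
θ=153°: B = A + 1.00·(cos153°, sin153°) = (-0.8910, 0.4540)
θ=153°: |BD| = 6.9059
θ=153°: circle(B,9.00) ∩ circle(D,4.00): a=8.1591, h=3.7986
θ=153°:   candidates: C₊=(7.5001,3.7080) cross=26.233; C₋=(7.0007,-3.8728) cross=-26.233
θ=153°:   branch - wants cross < 0 → take C=(7.0007,-3.8728) (cross=-26.233)
θ=153°: ex = (C−B)/|BC| = (0.8769,-0.4808); ey = (0.4808,0.8769)
θ=153°: P = B + 1.14·ex + 3.32·ey = (1.7047,2.8171)
θ=222°: B = A + 1.00·(cos222°, sin222°) = (-0.7431, -0.6691)
θ=222°: |BD| = 6.7763
θ=222°: circle(B,9.00) ∩ circle(D,4.00): a=8.1843, h=3.7440
θ=222°:   candidates: C₊=(7.0314,3.8647) cross=25.370; C₋=(7.7708,-3.5867) cross=-25.370
θ=222°:   branch - wants cross < 0 → take C=(7.7708,-3.5867) (cross=-25.370)
θ=222°: ex = (C−B)/|BC| = (0.9460,-0.3242); ey = (0.3242,0.9460)
θ=222°: P = B + 1.14·ex + 3.32·ey = (1.4115,2.1020)
θ=258°: B = A + 1.00·(cos258°, sin258°) = (-0.2079, -0.9781)
θ=258°: |BD| = 6.2845
θ=258°: circle(B,9.00) ∩ circle(D,4.00): a=8.3137, h=3.4471
θ=258°:   candidates: C₊=(7.4680,3.7209) cross=21.663; C₋=(8.5410,-3.0892) cross=-21.663
θ=258°:   branch - wants cross < 0 → take C=(8.5410,-3.0892) (cross=-21.663)
θ=258°: ex = (C−B)/|BC| = (0.9721,-0.2346); ey = (0.2346,0.9721)
θ=258°: P = B + 1.14·ex + 3.32·ey = (1.6790,1.9818)

θ=29°: 2.81 3.41
θ=153°: 1.70 2.82
θ=222°: 1.41 2.10
θ=258°: 1.68 1.98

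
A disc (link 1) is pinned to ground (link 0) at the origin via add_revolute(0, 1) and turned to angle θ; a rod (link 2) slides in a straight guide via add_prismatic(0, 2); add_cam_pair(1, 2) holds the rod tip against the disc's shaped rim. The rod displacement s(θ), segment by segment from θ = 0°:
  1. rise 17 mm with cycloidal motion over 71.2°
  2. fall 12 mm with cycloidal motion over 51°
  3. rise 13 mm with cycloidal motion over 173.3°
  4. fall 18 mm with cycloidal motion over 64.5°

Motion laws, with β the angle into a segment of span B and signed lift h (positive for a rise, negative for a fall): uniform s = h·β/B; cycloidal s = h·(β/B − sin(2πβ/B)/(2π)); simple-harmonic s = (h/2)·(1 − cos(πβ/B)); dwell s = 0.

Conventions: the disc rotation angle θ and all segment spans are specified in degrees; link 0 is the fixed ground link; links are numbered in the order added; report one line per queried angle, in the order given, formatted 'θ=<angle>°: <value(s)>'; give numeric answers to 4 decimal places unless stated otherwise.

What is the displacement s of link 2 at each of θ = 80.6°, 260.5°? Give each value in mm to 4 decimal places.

segment 1 (0° to 71.2°, cycloidal, h = 17) is passed completely: s = 0.0000 + (17) = 17.0000
θ = 80.6° falls in segment 2 (71.2° to 122.2°, cycloidal, h = -12): β = 80.6 − 71.2 = 9.4°, B = 51°; Δs = -12·(0.1843 − sin(2π·0.1843)/(2π)) = -0.4623; s = 17.0000 − 0.4623 = 16.5377
segment 2 (71.2° to 122.2°, cycloidal, h = -12) is passed completely: s = 17.0000 + (-12) = 5.0000
θ = 260.5° falls in segment 3 (122.2° to 295.5°, cycloidal, h = 13): β = 260.5 − 122.2 = 138.3°, B = 173.3°; Δs = 13·(0.7980 − sin(2π·0.7980)/(2π)) = 12.3500; s = 5.0000 + 12.3500 = 17.3500

θ=80.6°: 16.5377
θ=260.5°: 17.3500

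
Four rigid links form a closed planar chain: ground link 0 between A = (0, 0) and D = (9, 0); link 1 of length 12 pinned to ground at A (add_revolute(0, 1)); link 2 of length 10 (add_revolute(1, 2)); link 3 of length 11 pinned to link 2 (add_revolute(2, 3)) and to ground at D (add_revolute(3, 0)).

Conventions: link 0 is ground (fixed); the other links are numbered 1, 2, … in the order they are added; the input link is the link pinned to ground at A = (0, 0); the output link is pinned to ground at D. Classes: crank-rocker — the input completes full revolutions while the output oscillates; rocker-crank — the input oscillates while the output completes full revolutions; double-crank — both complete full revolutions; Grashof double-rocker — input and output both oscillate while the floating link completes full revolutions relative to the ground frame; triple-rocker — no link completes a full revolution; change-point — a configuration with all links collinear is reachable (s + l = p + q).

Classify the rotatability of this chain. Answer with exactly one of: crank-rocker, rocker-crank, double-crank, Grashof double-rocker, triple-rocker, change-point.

lengths: ground=9, input=12, coupler=10, output=11
sorted: s=9 (shortest), l=12 (longest), p+q=21
s + l = 21 vs p + q = 21
s + l = p + q → change-point (collinear configuration reachable)

change-point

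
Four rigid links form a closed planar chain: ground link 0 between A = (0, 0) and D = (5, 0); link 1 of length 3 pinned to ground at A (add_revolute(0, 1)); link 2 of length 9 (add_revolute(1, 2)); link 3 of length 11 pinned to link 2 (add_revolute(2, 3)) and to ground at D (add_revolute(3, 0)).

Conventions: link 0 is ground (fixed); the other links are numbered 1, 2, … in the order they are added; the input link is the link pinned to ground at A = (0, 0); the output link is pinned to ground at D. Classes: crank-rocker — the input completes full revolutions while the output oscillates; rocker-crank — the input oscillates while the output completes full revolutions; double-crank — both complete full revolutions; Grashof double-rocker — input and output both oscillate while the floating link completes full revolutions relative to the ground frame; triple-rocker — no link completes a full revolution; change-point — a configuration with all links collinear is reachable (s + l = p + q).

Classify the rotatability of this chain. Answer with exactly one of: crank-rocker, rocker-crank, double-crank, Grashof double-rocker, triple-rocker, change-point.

lengths: ground=5, input=3, coupler=9, output=11
sorted: s=3 (shortest), l=11 (longest), p+q=14
s + l = 14 vs p + q = 14
s + l = p + q → change-point (collinear configuration reachable)

change-point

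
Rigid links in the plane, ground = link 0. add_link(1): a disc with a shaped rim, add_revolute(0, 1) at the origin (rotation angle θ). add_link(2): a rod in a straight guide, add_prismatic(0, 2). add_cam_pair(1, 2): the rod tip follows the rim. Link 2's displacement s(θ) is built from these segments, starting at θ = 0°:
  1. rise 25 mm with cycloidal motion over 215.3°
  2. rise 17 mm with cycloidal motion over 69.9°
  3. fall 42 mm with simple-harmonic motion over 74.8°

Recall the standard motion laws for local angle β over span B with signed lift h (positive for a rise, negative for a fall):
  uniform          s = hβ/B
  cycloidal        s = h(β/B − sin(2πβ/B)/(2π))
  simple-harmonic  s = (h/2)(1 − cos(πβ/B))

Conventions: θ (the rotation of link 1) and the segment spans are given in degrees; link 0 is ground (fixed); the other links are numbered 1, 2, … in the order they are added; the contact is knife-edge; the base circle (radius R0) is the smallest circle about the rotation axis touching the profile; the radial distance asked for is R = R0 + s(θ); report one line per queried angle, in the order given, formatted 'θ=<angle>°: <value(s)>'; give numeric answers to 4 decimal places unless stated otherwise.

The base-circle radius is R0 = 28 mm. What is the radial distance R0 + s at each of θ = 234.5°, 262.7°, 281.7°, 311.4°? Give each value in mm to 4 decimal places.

segment 1 (0° to 215.3°, cycloidal, h = 25) is passed completely: s = 0.0000 + (25) = 25.0000
θ = 234.5° falls in segment 2 (215.3° to 285.2°, cycloidal, h = 17): β = 234.5 − 215.3 = 19.2°, B = 69.9°; Δs = 17·(0.2747 − sin(2π·0.2747)/(2π)) = 1.9964; s = 25.0000 + 1.9964 = 26.9964
θ = 262.7° falls in segment 2 (215.3° to 285.2°, cycloidal, h = 17): β = 262.7 − 215.3 = 47.4°, B = 69.9°; Δs = 17·(0.6781 − sin(2π·0.6781)/(2π)) = 13.9622; s = 25.0000 + 13.9622 = 38.9622
θ = 281.7° falls in segment 2 (215.3° to 285.2°, cycloidal, h = 17): β = 281.7 − 215.3 = 66.4°, B = 69.9°; Δs = 17·(0.9499 − sin(2π·0.9499)/(2π)) = 16.9860; s = 25.0000 + 16.9860 = 41.9860
segment 2 (215.3° to 285.2°, cycloidal, h = 17) is passed completely: s = 25.0000 + (17) = 42.0000
θ = 311.4° falls in segment 3 (285.2° to 360°, simple-harmonic, h = -42): β = 311.4 − 285.2 = 26.2°, B = 74.8°; Δs = -42/2·(1 − cos(π·0.3503)) = -11.4819; s = 42.0000 − 11.4819 = 30.5181
θ=234.5°: R = R0 + s = 28 + 26.9964 = 54.9964
θ=262.7°: R = R0 + s = 28 + 38.9622 = 66.9622
θ=281.7°: R = R0 + s = 28 + 41.9860 = 69.9860
θ=311.4°: R = R0 + s = 28 + 30.5181 = 58.5181

θ=234.5°: 54.9964
θ=262.7°: 66.9622
θ=281.7°: 69.9860
θ=311.4°: 58.5181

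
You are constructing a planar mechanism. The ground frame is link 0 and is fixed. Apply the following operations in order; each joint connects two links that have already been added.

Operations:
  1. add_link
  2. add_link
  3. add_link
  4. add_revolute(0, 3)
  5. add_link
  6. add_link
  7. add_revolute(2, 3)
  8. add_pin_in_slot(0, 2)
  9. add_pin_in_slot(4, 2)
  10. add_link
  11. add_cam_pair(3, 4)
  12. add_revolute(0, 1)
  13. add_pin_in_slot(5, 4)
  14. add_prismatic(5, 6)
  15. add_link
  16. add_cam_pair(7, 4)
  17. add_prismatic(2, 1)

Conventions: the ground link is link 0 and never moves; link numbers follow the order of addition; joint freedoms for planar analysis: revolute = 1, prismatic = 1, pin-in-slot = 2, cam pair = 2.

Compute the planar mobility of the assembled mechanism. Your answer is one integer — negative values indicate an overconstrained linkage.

(L,J1,J2)=(1,0,0); link0 fixed
link1: (2,0,0)
link2: (3,0,0)
link3: (4,0,0)
R 0-3 [J1]: (4,1,0)
link4: (5,1,0)
link5: (6,1,0)
R 2-3 [J1]: (6,2,0)
PS 0-2 [J2]: (6,2,1)
PS 4-2 [J2]: (6,2,2)
link6: (7,2,2)
C 3-4 [J2]: (7,2,3)
R 0-1 [J1]: (7,3,3)
PS 5-4 [J2]: (7,3,4)
P 5-6 [J1]: (7,4,4)
link7: (8,4,4)
C 7-4 [J2]: (8,4,5)
P 2-1 [J1]: (8,5,5)
Grübler: 3·7 − 2·5 − 5 = 6

M = 6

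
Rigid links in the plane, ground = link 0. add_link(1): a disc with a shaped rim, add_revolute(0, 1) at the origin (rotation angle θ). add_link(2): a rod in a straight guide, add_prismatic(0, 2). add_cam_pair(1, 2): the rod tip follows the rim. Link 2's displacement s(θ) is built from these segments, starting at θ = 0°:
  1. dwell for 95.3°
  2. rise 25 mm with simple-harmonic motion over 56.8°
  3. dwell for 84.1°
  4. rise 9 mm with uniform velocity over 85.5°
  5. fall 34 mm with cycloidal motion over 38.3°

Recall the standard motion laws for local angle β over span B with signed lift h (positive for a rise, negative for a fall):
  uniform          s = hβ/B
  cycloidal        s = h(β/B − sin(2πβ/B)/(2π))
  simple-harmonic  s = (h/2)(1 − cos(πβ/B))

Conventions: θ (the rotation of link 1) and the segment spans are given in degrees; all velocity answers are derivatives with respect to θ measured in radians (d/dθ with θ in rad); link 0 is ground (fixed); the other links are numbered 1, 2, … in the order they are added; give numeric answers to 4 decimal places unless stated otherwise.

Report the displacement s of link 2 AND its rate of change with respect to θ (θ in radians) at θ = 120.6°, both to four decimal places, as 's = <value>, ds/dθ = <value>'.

segment 1 (0° to 95.3°, dwell): s unchanged at 0.0000
θ = 120.6° falls in segment 2 (95.3° to 152.1°, simple-harmonic, h = 25): β = 120.6 − 95.3 = 25.3°, B = 56.8°; Δs = 25/2·(1 − cos(π·0.4454)) = 10.3672; s = 0.0000 + 10.3672 = 10.3672
velocity in seg [95.3°–152.1°] (simple-harmonic), θ in radians: β = 25.3° = 0.4416 rad, B = 56.8° = 0.9913 rad; ds/dθ = (πh/(2B)) sin(πβ/B) = (π·25/(2·0.9913)) sin(π·0.4454) = 39.031823 mm/rad

s = 10.3672, ds/dθ = 39.0318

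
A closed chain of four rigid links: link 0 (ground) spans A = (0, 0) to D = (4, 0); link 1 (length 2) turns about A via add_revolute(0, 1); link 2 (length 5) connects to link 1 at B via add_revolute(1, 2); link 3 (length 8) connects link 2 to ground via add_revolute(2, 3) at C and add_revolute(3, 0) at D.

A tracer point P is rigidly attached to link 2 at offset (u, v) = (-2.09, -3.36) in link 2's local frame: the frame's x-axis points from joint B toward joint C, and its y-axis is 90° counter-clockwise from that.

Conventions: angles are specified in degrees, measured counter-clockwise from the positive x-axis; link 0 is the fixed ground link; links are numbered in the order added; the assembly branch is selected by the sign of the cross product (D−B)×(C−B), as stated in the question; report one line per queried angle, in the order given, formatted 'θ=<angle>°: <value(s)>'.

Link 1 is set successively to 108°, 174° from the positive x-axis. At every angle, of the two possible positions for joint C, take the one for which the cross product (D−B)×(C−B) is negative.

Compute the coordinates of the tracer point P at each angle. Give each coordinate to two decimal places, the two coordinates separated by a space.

A=(0,0), D=(4.00,0)
θ=108°: B = A + 2.00·(cos108°, sin108°) = (-0.6180, 1.9021)
θ=108°: |BD| = 4.9944
θ=108°: circle(B,5.00) ∩ circle(D,8.00): a=-1.4071, h=4.7979
θ=108°:   candidates: C₊=(-0.0919,6.8743) cross=23.963; C₋=(-3.7464,-1.9983) cross=-23.963
θ=108°:   branch - wants cross < 0 → take C=(-3.7464,-1.9983) (cross=-23.963)
θ=108°: ex = (C−B)/|BC| = (-0.6257,-0.7801); ey = (0.7801,-0.6257)
θ=108°: P = B + -2.09·ex + -3.36·ey = (-1.9315,5.6348)
θ=174°: B = A + 2.00·(cos174°, sin174°) = (-1.9890, 0.2091)
θ=174°: |BD| = 5.9927
θ=174°: circle(B,5.00) ∩ circle(D,8.00): a=-0.2576, h=4.9934
θ=174°:   candidates: C₊=(-2.0723,5.2084) cross=29.924; C₋=(-2.4207,-4.7723) cross=-29.924
θ=174°:   branch - wants cross < 0 → take C=(-2.4207,-4.7723) (cross=-29.924)
θ=174°: ex = (C−B)/|BC| = (-0.0863,-0.9963); ey = (0.9963,-0.0863)
θ=174°: P = B + -2.09·ex + -3.36·ey = (-5.1561,2.5813)

θ=108°: -1.93 5.63
θ=174°: -5.16 2.58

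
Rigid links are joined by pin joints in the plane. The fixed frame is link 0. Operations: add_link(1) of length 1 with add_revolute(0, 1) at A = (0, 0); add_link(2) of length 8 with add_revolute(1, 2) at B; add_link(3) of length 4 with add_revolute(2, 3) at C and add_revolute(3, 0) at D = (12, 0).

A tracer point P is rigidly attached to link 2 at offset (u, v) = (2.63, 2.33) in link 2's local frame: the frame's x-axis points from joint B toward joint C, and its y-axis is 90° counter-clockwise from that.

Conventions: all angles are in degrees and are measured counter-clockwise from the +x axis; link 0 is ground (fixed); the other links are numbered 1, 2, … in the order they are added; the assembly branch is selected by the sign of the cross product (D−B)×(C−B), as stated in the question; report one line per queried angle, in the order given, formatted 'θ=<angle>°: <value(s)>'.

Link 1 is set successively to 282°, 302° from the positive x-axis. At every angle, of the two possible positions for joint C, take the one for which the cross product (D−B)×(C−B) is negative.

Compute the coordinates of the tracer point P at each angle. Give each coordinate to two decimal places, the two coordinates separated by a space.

A=(0,0), D=(12.00,0)
θ=282°: B = A + 1.00·(cos282°, sin282°) = (0.2079, -0.9781)
θ=282°: |BD| = 11.8326
θ=282°: circle(B,8.00) ∩ circle(D,4.00): a=7.9446, h=0.9399
θ=282°:   candidates: C₊=(8.0476,0.6153) cross=11.122; C₋=(8.2030,-1.2581) cross=-11.122
θ=282°:   branch - wants cross < 0 → take C=(8.2030,-1.2581) (cross=-11.122)
θ=282°: ex = (C−B)/|BC| = (0.9994,-0.0350); ey = (0.0350,0.9994)
θ=282°: P = B + 2.63·ex + 2.33·ey = (2.9178,1.2584)
θ=302°: B = A + 1.00·(cos302°, sin302°) = (0.5299, -0.8480)
θ=302°: |BD| = 11.5014
θ=302°: circle(B,8.00) ∩ circle(D,4.00): a=7.8374, h=1.6047
θ=302°:   candidates: C₊=(8.2277,1.3302) cross=18.457; C₋=(8.4643,-1.8705) cross=-18.457
θ=302°:   branch - wants cross < 0 → take C=(8.4643,-1.8705) (cross=-18.457)
θ=302°: ex = (C−B)/|BC| = (0.9918,-0.1278); ey = (0.1278,0.9918)
θ=302°: P = B + 2.63·ex + 2.33·ey = (3.4361,1.1267)

θ=282°: 2.92 1.26
θ=302°: 3.44 1.13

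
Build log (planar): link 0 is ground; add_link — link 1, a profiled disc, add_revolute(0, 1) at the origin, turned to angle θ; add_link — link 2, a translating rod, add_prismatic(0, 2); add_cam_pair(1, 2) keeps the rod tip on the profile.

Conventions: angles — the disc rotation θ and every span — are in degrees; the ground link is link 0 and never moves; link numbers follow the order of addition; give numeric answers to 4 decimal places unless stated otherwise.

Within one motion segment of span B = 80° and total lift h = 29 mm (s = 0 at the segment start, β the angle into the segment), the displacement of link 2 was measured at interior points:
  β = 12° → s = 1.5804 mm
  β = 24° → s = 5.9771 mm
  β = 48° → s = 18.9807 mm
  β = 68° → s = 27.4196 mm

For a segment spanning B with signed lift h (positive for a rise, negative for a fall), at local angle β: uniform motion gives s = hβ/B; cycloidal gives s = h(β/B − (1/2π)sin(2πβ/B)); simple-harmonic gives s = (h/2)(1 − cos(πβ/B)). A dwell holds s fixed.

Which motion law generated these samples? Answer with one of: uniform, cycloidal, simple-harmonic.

candidates at β/B = r: uniform s = h·r (linear in β); cycloidal s = h·(r − sin(2πr)/(2π)); simple-harmonic s = (h/2)(1 − cos(πr))
β=12°: printed 1.5804 | uniform 4.3500, cycloidal 0.6160, simple-harmonic 1.5804
β=24°: printed 5.9771 | uniform 8.7000, cycloidal 4.3104, simple-harmonic 5.9771
β=48°: printed 18.9807 | uniform 17.4000, cycloidal 20.1129, simple-harmonic 18.9807
β=68°: printed 27.4196 | uniform 24.6500, cycloidal 28.3840, simple-harmonic 27.4196
only one law matches every sample → simple-harmonic

simple-harmonic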